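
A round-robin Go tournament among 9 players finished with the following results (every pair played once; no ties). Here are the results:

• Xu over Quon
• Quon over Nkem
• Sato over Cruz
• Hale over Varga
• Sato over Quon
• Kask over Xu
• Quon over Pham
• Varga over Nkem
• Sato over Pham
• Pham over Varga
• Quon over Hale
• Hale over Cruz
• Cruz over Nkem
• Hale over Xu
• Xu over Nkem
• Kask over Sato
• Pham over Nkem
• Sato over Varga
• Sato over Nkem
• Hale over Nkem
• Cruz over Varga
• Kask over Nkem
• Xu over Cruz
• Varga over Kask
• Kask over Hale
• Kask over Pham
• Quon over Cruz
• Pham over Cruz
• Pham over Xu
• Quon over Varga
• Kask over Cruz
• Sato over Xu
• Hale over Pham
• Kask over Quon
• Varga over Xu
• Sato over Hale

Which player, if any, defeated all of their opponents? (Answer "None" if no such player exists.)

Highest win total is Sato with 7 (out of 8 possible).
Sato lost to Kask, so no player went undefeated.

None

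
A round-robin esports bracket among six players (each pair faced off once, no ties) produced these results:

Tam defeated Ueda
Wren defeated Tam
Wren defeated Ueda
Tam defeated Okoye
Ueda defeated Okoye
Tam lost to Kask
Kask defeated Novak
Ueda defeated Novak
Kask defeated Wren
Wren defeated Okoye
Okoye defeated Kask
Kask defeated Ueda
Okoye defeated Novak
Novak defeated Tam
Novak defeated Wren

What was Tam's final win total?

Tam's results: beat Okoye, Ueda; lost to Kask, Novak, Wren.
That is 2 wins.

2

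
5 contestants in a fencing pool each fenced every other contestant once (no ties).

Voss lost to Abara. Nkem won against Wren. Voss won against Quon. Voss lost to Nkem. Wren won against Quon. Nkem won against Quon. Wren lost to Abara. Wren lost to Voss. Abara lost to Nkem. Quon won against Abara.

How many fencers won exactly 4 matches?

Win totals: Voss 2, Abara 2, Wren 1, Nkem 4, Quon 1.
Exactly 4: Nkem — 1 fencer.

1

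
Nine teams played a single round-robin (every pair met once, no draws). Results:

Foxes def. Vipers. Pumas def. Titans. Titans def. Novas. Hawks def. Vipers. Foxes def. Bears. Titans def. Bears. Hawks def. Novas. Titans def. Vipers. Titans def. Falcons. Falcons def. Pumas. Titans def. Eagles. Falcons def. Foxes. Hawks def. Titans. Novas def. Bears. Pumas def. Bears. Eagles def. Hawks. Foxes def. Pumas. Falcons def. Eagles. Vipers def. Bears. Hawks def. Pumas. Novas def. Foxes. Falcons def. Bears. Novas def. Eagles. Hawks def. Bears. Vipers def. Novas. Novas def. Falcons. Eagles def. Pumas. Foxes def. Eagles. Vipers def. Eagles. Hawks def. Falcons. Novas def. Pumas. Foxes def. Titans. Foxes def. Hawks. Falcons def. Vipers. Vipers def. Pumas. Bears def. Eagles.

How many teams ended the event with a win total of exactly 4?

Win totals: Pumas 2, Vipers 4, Eagles 2, Novas 5, Bears 1, Falcons 5, Foxes 6, Titans 5, Hawks 6.
Exactly 4: Vipers — 1 team.

1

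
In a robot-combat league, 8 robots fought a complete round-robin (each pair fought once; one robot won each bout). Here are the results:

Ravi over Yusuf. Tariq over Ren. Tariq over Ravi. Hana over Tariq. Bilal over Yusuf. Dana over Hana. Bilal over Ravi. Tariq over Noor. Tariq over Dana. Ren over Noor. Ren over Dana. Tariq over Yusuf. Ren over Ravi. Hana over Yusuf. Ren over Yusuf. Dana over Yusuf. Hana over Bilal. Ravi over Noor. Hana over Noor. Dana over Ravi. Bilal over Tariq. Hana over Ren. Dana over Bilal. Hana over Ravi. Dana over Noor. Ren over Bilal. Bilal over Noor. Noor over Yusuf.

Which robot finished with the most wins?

Hana

Win totals: Ravi 2, Tariq 5, Ren 5, Yusuf 0, Noor 1, Hana 6, Bilal 4, Dana 5.
Hana leads with 6 wins (next highest: 5).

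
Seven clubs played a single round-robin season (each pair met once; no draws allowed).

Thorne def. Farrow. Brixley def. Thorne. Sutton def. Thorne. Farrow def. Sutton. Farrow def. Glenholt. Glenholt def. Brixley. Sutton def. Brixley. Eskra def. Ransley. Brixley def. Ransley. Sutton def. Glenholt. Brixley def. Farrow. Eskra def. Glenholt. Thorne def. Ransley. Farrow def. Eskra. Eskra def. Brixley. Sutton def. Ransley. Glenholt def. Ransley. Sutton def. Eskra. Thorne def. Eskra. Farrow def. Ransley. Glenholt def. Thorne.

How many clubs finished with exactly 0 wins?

Win totals: Thorne 3, Farrow 4, Brixley 3, Glenholt 3, Ransley 0, Sutton 5, Eskra 3.
Exactly 0: Ransley — 1 club.

1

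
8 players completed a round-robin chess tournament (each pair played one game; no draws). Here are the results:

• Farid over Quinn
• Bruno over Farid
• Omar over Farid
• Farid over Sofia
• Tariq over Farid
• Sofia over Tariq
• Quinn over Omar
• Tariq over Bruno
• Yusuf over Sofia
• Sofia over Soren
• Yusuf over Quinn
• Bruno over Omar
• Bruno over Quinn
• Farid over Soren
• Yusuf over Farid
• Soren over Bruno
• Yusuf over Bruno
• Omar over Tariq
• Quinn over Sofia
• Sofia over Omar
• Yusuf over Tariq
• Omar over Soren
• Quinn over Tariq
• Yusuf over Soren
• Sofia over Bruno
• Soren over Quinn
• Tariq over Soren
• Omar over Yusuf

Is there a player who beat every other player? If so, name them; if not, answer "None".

Highest win total is Yusuf with 6 (out of 7 possible).
Yusuf lost to Omar, so no player went undefeated.

None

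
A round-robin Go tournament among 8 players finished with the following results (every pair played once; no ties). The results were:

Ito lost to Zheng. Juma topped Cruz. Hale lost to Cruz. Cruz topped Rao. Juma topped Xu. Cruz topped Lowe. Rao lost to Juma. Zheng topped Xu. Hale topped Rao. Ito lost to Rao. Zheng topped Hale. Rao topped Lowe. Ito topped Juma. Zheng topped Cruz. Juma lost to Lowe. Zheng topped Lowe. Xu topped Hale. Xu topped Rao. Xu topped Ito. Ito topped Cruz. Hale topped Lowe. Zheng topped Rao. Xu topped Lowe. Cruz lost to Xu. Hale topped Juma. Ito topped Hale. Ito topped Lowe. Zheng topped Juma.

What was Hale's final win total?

Hale's results: beat Rao, Lowe, Juma; lost to Cruz, Xu, Zheng, Ito.
That is 3 wins.

3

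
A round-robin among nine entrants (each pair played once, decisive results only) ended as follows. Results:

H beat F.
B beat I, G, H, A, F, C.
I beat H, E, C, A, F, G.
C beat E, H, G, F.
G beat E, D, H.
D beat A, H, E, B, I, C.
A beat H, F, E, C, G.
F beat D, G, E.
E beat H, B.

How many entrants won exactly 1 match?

1

Win totals: A 5, B 6, C 4, D 6, E 2, F 3, G 3, H 1, I 6.
Exactly 1: H — 1 entrant.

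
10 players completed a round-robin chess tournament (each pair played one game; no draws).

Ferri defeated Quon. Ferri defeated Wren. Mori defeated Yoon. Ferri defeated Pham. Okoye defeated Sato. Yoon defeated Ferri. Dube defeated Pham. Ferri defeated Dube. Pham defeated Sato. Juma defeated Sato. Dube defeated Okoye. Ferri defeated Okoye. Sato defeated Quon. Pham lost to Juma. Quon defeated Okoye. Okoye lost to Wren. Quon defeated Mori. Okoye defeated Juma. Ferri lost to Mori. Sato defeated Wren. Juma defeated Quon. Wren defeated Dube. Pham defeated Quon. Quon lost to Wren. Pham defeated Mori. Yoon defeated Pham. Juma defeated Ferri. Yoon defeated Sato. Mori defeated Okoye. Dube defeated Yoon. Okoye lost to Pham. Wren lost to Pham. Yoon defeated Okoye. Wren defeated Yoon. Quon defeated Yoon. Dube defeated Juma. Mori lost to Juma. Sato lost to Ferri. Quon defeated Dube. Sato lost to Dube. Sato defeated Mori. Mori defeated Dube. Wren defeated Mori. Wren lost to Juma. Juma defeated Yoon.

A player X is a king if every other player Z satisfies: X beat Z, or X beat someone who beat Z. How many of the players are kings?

Quon cannot reach Wren in two steps.
Juma reaches everyone (king).
Mori reaches everyone (king).
Wren reaches everyone (king).
Pham reaches everyone (king).
Dube reaches everyone (king).
Ferri reaches everyone (king).
Yoon reaches everyone (king).
Sato cannot reach Juma, Pham in two steps.
Okoye cannot reach Dube in two steps.
Kings: Juma, Mori, Wren, Pham, Dube, Ferri, Yoon — 7.

7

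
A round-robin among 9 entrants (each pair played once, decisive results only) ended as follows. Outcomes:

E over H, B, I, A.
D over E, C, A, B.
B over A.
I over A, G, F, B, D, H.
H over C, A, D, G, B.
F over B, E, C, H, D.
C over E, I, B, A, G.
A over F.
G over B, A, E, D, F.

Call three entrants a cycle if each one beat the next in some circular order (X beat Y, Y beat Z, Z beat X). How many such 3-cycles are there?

Win totals: A 1, B 1, C 5, D 4, E 4, F 5, G 5, H 5, I 6.
An entrant with w wins dominates both others in C(w,2) triples; summing gives 0 + 0 + 10 + 6 + 6 + 10 + 10 + 10 + 15 = 67 transitive triples.
Total triples C(9,3) = 84, so cyclic triples = 84 − 67 = 17.

17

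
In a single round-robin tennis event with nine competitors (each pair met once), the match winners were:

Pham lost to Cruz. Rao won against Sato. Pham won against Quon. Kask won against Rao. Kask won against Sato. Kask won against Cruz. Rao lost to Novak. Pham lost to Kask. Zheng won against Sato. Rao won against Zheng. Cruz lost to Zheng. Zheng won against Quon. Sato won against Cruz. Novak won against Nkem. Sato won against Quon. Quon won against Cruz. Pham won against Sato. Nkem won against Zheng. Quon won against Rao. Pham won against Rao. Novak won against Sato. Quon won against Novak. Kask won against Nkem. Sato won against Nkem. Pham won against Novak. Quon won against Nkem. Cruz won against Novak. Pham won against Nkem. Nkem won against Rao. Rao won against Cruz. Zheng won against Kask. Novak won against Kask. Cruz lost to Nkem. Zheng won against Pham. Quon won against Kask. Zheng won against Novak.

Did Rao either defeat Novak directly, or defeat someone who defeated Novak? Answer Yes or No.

Rao did not beat Novak directly.
Rao beat Zheng, Cruz, Sato. Of those, Zheng beat Novak.

Yes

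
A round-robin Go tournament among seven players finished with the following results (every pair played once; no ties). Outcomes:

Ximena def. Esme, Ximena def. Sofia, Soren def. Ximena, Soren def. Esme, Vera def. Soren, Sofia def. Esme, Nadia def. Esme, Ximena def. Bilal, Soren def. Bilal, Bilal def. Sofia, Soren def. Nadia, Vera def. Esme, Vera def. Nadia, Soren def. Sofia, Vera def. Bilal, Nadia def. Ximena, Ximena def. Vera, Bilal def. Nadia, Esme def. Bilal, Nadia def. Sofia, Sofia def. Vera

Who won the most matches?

Win totals: Vera 4, Sofia 2, Bilal 2, Nadia 3, Soren 5, Ximena 4, Esme 1.
Soren leads with 5 wins (next highest: 4).

Soren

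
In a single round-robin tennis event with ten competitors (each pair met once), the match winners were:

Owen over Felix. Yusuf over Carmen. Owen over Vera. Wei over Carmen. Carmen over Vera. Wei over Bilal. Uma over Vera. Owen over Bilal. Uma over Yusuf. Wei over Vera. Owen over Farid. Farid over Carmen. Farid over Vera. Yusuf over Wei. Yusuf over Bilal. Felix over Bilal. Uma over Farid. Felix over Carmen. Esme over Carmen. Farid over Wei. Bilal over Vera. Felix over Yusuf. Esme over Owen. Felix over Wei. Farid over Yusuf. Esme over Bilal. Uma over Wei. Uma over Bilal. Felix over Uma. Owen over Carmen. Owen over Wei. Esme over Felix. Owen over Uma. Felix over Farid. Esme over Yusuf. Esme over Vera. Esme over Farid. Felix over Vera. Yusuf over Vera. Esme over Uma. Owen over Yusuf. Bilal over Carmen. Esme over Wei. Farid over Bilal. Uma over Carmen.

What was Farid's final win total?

Farid's results: beat Bilal, Yusuf, Wei, Carmen, Vera; lost to Uma, Felix, Owen, Esme.
That is 5 wins.

5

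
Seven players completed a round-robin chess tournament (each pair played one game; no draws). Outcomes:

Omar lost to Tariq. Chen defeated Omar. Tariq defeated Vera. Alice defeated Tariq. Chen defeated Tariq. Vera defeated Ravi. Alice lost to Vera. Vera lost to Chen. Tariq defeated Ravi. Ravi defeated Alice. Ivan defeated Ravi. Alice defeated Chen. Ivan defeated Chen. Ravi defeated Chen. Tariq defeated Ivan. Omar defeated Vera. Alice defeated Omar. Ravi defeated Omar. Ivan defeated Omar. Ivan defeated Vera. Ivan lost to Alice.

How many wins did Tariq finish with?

4

Tariq's results: beat Vera, Omar, Ravi, Ivan; lost to Chen, Alice.
That is 4 wins.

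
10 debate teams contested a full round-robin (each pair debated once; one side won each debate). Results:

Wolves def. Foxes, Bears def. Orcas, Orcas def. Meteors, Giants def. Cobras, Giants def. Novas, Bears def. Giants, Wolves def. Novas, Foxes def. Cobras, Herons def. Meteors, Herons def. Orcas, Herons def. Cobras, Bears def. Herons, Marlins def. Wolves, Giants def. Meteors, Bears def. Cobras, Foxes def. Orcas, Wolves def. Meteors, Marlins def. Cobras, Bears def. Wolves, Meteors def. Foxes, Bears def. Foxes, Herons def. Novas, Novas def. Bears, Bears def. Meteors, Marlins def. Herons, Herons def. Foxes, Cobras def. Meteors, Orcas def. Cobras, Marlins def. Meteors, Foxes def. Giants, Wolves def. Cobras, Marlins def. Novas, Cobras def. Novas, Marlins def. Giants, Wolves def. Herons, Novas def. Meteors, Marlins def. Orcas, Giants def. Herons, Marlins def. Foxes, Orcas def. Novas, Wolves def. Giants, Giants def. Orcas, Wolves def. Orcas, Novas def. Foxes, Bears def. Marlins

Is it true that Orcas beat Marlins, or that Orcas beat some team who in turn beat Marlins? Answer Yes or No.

Orcas did not beat Marlins directly.
Orcas beat Meteors, Cobras, Novas, but each of them lost to Marlins. No two-step path.

No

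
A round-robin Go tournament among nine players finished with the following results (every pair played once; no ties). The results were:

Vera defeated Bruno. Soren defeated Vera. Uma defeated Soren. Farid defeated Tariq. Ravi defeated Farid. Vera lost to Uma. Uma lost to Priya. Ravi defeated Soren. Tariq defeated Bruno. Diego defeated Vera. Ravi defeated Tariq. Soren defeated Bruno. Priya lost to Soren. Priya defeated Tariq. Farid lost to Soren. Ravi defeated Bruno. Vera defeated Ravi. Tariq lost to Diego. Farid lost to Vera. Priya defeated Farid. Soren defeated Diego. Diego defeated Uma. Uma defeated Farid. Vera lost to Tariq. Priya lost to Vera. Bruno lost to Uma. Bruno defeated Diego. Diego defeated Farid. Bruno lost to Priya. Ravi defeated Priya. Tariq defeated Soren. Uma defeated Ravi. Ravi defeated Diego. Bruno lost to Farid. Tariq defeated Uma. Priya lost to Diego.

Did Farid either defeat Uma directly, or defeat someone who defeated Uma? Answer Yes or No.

Farid did not beat Uma directly.
Farid beat Tariq, Bruno. Of those, Tariq beat Uma.

Yes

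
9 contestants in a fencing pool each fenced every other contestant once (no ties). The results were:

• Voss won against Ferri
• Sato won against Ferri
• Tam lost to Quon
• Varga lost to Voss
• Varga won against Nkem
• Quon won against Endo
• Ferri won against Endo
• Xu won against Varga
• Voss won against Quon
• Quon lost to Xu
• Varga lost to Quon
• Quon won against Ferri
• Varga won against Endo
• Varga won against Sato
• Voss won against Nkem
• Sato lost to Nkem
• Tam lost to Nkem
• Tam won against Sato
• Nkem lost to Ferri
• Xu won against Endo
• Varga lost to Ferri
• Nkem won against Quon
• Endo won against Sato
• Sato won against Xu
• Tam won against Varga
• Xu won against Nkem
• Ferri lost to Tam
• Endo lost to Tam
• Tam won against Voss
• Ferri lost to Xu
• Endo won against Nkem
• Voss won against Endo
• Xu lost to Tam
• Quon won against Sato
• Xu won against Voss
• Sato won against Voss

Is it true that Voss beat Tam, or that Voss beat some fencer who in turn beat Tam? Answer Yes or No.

Yes

Voss did not beat Tam directly.
Voss beat Endo, Varga, Ferri, Nkem, Quon. Of those, Nkem beat Tam.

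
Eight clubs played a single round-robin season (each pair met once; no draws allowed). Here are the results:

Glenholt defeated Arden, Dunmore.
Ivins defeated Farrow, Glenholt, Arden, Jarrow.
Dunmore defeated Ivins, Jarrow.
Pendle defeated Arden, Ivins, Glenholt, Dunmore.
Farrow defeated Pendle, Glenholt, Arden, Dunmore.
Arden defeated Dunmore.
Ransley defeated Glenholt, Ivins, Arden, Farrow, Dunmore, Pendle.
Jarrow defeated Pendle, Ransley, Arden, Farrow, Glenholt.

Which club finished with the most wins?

Ransley

Win totals: Ivins 4, Glenholt 2, Pendle 4, Dunmore 2, Arden 1, Farrow 4, Jarrow 5, Ransley 6.
Ransley leads with 6 wins (next highest: 5).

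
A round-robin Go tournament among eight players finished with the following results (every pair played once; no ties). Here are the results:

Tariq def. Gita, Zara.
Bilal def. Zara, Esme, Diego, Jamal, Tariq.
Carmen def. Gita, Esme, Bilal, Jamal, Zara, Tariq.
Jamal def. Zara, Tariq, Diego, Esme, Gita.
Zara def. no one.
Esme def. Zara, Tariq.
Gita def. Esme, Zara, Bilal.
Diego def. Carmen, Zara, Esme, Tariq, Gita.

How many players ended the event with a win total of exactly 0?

Win totals: Jamal 5, Carmen 6, Diego 5, Gita 3, Zara 0, Esme 2, Tariq 2, Bilal 5.
Exactly 0: Zara — 1 player.

1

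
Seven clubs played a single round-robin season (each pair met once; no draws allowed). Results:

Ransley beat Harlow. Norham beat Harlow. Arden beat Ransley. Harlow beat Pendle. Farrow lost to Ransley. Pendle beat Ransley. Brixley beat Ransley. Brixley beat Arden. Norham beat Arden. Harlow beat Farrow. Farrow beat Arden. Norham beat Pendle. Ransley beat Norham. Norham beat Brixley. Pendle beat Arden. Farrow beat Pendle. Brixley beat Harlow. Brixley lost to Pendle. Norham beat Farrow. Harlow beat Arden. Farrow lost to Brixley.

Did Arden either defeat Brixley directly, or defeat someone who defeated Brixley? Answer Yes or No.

Arden did not beat Brixley directly.
Arden beat Ransley, but each of them lost to Brixley. No two-step path.

No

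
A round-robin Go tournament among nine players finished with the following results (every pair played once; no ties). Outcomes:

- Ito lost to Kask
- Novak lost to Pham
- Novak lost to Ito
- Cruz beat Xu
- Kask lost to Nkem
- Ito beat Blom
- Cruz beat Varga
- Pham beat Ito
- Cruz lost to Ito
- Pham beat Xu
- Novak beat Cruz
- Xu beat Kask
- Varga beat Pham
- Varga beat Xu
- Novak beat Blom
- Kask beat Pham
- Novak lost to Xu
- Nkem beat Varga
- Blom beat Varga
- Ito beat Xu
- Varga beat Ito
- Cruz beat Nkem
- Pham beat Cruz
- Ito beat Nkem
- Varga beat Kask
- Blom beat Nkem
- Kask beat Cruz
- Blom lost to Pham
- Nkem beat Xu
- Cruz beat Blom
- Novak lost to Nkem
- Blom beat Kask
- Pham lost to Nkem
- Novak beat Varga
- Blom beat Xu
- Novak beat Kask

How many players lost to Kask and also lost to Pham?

Kask beat: Pham, Cruz, Ito.
Pham beat: Novak, Blom, Cruz, Ito, Xu.
Both beat: Cruz, Ito — 2.

2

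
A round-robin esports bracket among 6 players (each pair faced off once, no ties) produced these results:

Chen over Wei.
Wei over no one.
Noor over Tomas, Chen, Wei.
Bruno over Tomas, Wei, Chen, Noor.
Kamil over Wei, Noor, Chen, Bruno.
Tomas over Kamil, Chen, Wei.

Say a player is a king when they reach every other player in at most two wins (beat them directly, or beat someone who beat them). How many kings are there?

Bruno reaches everyone (king).
Kamil reaches everyone (king).
Tomas reaches everyone (king).
Chen cannot reach Bruno, Kamil, Tomas, Noor in two steps.
Noor cannot reach Bruno in two steps.
Wei cannot reach Bruno, Kamil, Tomas, Chen, Noor in two steps.
Kings: Bruno, Kamil, Tomas — 3.

3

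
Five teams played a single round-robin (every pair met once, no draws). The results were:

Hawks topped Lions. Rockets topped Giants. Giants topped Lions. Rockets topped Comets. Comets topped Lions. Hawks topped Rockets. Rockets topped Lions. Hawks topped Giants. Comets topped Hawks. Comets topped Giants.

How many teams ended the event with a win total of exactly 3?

3

Win totals: Hawks 3, Lions 0, Giants 1, Rockets 3, Comets 3.
Exactly 3: Hawks, Rockets, Comets — 3 teams.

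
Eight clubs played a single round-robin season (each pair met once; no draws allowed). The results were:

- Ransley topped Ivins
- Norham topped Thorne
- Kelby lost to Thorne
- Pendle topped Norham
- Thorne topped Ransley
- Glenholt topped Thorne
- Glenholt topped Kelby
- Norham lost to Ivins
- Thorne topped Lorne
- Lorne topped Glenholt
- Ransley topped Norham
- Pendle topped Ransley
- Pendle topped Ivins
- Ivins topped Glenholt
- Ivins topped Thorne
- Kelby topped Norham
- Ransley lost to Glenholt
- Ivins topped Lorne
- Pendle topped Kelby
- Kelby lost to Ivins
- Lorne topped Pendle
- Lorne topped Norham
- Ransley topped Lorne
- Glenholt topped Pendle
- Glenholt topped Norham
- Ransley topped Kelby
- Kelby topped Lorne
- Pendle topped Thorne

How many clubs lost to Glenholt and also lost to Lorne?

2

Glenholt beat: Kelby, Ransley, Pendle, Norham, Thorne.
Lorne beat: Pendle, Glenholt, Norham.
Both beat: Pendle, Norham — 2.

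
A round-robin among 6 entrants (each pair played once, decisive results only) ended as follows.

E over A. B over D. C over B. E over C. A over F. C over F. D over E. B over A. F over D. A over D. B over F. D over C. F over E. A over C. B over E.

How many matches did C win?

2

C's results: beat B, F; lost to A, D, E.
That is 2 wins.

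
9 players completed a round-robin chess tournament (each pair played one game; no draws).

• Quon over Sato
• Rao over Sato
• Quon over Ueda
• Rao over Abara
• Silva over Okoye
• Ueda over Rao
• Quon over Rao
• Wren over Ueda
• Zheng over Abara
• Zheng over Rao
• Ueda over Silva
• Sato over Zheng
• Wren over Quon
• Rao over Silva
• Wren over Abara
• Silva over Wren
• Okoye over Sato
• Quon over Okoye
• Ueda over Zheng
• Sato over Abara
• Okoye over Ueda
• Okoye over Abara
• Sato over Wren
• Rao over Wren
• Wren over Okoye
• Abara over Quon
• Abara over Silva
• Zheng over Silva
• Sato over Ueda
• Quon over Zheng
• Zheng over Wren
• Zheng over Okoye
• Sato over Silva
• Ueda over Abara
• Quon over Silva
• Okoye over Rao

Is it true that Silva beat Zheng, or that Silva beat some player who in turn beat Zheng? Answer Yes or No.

Silva did not beat Zheng directly.
Silva beat Okoye, Wren, but each of them lost to Zheng. No two-step path.

No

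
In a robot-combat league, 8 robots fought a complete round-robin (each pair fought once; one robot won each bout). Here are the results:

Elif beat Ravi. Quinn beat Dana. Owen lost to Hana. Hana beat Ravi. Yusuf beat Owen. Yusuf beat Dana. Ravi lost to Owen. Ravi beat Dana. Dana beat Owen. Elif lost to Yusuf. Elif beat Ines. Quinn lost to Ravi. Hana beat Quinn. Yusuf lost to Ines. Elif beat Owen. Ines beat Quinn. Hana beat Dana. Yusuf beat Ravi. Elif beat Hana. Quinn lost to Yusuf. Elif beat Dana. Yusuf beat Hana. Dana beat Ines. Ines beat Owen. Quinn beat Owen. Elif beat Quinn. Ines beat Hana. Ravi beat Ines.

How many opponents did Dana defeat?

2

Dana's results: beat Ines, Owen; lost to Hana, Elif, Quinn, Ravi, Yusuf.
That is 2 wins.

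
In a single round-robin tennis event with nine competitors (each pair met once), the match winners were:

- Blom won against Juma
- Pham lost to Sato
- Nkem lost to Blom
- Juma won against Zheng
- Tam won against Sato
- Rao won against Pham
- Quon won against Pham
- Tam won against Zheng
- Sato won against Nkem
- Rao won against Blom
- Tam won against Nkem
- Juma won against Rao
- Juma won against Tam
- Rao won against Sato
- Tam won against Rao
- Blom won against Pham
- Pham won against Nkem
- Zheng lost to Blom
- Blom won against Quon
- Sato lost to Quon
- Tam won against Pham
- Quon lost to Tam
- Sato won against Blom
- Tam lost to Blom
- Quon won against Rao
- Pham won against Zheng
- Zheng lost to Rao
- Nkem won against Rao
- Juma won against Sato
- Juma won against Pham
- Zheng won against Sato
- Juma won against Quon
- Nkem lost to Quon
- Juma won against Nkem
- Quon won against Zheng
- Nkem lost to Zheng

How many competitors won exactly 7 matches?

1

Win totals: Zheng 2, Rao 4, Tam 6, Quon 5, Juma 7, Sato 3, Pham 2, Nkem 1, Blom 6.
Exactly 7: Juma — 1 competitor.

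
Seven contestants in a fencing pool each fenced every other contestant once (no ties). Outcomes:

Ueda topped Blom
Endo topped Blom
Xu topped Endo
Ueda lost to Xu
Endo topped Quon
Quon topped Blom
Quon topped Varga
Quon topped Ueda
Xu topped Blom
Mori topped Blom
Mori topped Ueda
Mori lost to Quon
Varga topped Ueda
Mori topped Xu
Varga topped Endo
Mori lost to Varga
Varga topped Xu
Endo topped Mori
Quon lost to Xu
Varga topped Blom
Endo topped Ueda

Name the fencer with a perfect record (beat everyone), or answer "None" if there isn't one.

None

Highest win total is Varga with 5 (out of 6 possible).
Varga lost to Quon, so no fencer went undefeated.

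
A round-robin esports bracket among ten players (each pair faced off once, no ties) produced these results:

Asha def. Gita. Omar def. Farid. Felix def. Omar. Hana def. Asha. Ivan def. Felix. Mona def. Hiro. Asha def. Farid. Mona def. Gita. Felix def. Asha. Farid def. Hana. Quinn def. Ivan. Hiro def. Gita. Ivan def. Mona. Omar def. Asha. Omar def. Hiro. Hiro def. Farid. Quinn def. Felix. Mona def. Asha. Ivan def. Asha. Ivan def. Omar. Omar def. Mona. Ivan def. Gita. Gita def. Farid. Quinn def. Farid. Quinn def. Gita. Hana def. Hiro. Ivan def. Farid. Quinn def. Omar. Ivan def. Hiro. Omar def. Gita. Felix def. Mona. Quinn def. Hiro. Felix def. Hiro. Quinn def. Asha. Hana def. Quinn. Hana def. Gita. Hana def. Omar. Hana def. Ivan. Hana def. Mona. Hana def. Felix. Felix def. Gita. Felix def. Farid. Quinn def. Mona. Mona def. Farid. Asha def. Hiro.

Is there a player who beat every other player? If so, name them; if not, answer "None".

None

Highest win total is Quinn with 8 (out of 9 possible).
Quinn lost to Hana, so no player went undefeated.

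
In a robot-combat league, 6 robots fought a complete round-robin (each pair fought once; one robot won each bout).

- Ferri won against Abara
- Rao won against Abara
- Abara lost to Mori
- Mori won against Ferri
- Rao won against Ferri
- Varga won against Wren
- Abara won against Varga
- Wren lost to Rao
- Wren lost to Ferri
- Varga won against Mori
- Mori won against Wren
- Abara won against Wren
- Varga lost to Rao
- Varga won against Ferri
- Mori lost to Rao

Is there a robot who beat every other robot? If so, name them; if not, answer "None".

Rao has 5 wins out of 5 opponents — a perfect record.

Rao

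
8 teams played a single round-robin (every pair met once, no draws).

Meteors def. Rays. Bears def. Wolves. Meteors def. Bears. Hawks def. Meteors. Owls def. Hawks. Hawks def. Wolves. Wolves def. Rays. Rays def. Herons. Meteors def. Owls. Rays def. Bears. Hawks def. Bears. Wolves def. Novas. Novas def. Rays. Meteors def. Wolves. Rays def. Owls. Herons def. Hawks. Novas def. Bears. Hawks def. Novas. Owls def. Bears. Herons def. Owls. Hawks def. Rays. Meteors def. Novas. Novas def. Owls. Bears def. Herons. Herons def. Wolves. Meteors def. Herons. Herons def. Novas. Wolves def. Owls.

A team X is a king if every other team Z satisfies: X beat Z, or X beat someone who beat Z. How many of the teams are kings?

Wolves cannot reach Meteors in two steps.
Meteors reaches everyone (king).
Bears cannot reach Meteors in two steps.
Novas cannot reach Meteors in two steps.
Herons reaches everyone (king).
Owls reaches everyone (king).
Hawks reaches everyone (king).
Rays cannot reach Meteors in two steps.
Kings: Meteors, Herons, Owls, Hawks — 4.

4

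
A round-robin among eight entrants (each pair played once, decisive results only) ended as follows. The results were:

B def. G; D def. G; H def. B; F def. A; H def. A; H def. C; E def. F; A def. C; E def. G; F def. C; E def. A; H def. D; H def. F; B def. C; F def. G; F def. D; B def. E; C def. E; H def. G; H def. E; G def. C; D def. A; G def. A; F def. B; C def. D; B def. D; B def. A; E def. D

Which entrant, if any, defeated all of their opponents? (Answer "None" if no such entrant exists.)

H has 7 wins out of 7 opponents — a perfect record.

H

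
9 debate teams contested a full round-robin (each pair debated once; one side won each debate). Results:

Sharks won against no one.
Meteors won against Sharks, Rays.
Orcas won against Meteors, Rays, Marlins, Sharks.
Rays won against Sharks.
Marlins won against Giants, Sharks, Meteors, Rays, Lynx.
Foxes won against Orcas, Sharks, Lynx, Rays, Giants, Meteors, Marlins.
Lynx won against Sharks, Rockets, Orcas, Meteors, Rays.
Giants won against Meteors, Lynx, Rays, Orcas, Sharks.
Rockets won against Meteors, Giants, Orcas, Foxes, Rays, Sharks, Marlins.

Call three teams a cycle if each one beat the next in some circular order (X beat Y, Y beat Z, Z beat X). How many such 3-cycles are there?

5

Win totals: Rockets 7, Orcas 4, Rays 1, Marlins 5, Sharks 0, Meteors 2, Lynx 5, Foxes 7, Giants 5.
A team with w wins dominates both others in C(w,2) triples; summing gives 21 + 6 + 0 + 10 + 0 + 1 + 10 + 21 + 10 = 79 transitive triples.
Total triples C(9,3) = 84, so cyclic triples = 84 − 79 = 5.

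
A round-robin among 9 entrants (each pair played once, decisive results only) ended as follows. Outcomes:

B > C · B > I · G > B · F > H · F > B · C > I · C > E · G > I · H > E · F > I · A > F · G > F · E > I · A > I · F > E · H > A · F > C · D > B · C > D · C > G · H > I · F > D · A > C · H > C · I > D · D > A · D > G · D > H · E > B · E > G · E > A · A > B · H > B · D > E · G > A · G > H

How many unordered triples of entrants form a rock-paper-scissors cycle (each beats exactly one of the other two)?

Win totals: A 4, B 2, C 4, D 5, E 4, F 6, G 5, H 5, I 1.
An entrant with w wins dominates both others in C(w,2) triples; summing gives 6 + 1 + 6 + 10 + 6 + 15 + 10 + 10 + 0 = 64 transitive triples.
Total triples C(9,3) = 84, so cyclic triples = 84 − 64 = 20.

20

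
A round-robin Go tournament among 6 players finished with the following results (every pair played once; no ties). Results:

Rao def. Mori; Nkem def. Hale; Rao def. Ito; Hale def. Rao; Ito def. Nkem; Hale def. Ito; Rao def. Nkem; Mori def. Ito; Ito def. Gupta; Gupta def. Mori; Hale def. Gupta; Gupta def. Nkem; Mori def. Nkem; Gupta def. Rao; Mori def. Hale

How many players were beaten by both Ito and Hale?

Ito beat: Gupta, Nkem.
Hale beat: Rao, Gupta, Ito.
Both beat: Gupta — 1.

1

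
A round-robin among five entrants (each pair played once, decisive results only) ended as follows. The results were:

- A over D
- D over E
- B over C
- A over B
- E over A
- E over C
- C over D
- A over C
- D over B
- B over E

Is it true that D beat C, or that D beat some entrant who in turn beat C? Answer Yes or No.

D did not beat C directly.
D beat B, E. Of those, B beat C.

Yes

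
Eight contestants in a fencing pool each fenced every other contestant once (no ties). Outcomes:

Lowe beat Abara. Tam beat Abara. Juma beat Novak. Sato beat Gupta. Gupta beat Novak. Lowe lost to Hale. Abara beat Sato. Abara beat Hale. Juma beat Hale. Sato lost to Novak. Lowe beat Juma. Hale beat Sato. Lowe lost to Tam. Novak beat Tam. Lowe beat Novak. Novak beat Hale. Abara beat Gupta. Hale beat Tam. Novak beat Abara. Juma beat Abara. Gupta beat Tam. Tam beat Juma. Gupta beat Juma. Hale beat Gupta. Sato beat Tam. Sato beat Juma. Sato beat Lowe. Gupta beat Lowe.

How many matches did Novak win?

4

Novak's results: beat Abara, Tam, Sato, Hale; lost to Juma, Gupta, Lowe.
That is 4 wins.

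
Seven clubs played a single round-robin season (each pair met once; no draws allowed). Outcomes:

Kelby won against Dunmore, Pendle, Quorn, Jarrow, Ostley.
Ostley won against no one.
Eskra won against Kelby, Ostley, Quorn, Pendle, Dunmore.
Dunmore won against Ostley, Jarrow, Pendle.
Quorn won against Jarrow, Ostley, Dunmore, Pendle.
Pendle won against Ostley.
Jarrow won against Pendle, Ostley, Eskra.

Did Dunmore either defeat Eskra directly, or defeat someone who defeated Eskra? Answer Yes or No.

Yes

Dunmore did not beat Eskra directly.
Dunmore beat Jarrow, Pendle, Ostley. Of those, Jarrow beat Eskra.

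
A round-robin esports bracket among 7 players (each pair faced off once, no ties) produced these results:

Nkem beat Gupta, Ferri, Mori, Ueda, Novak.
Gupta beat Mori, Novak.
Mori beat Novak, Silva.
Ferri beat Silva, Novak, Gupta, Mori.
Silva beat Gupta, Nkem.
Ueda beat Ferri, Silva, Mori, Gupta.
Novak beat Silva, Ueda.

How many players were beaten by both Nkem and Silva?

Nkem beat: Ueda, Gupta, Novak, Mori, Ferri.
Silva beat: Gupta, Nkem.
Both beat: Gupta — 1.

1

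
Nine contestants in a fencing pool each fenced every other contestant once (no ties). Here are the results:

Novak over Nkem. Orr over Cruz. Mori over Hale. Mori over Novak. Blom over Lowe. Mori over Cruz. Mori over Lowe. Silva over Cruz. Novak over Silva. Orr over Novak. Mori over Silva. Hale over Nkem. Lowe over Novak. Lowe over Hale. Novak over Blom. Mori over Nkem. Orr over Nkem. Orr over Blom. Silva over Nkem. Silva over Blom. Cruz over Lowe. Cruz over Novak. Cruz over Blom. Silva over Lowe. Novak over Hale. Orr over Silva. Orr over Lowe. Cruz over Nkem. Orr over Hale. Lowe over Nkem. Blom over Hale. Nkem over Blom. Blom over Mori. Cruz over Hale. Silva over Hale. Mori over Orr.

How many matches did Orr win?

Orr's results: beat Nkem, Silva, Lowe, Blom, Hale, Novak, Cruz; lost to Mori.
That is 7 wins.

7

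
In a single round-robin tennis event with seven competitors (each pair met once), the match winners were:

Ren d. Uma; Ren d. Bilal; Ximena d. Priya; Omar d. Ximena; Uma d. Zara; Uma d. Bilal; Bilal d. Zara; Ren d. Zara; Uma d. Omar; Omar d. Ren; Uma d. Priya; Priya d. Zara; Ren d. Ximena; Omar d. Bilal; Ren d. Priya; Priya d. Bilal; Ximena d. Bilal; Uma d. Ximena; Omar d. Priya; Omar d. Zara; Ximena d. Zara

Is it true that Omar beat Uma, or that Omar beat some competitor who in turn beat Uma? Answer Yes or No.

Omar did not beat Uma directly.
Omar beat Zara, Bilal, Ximena, Ren, Priya. Of those, Ren beat Uma.

Yes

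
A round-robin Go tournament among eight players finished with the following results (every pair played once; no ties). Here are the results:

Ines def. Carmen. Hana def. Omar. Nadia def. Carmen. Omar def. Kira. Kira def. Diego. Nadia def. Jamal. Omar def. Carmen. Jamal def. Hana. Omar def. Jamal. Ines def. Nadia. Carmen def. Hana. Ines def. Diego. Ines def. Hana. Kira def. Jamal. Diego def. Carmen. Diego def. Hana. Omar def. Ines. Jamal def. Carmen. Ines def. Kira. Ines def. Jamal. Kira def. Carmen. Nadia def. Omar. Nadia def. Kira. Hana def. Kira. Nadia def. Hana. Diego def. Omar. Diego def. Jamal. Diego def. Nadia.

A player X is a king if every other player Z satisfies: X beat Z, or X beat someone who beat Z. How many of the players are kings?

Nadia reaches everyone (king).
Hana cannot reach Nadia in two steps.
Carmen cannot reach Nadia, Diego, Ines, Jamal in two steps.
Diego reaches everyone (king).
Ines reaches everyone (king).
Jamal cannot reach Nadia, Diego, Ines in two steps.
Omar reaches everyone (king).
Kira cannot reach Ines in two steps.
Kings: Nadia, Diego, Ines, Omar — 4.

4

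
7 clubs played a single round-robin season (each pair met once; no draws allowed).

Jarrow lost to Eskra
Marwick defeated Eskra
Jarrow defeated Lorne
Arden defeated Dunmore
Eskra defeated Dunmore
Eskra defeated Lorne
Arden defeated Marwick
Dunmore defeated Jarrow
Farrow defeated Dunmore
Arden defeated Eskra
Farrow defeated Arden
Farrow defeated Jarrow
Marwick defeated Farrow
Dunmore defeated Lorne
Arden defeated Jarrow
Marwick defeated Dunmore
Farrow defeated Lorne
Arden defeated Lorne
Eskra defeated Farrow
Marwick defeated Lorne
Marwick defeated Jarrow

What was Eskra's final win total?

4

Eskra's results: beat Jarrow, Dunmore, Farrow, Lorne; lost to Arden, Marwick.
That is 4 wins.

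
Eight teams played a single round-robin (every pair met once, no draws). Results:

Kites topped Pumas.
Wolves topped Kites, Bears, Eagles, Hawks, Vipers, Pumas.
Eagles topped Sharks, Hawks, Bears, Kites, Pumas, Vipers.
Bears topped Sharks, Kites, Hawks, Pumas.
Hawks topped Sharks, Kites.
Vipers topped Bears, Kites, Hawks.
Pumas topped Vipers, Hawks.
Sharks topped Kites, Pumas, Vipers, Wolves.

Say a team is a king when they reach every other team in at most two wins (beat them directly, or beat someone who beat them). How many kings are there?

Hawks cannot reach Bears, Eagles in two steps.
Bears cannot reach Eagles in two steps.
Wolves reaches everyone (king).
Pumas cannot reach Wolves, Eagles in two steps.
Vipers cannot reach Wolves, Eagles in two steps.
Sharks reaches everyone (king).
Kites cannot reach Bears, Wolves, Sharks, Eagles in two steps.
Eagles reaches everyone (king).
Kings: Wolves, Sharks, Eagles — 3.

3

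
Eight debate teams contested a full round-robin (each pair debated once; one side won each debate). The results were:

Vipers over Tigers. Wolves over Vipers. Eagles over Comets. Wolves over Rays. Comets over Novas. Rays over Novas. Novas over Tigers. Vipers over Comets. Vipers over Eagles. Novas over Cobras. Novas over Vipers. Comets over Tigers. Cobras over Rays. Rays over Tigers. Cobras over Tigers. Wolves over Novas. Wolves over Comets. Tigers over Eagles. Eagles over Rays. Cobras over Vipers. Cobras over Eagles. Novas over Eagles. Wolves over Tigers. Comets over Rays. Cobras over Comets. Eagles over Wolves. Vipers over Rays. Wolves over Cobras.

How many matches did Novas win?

4

Novas' results: beat Eagles, Vipers, Cobras, Tigers; lost to Rays, Comets, Wolves.
That is 4 wins.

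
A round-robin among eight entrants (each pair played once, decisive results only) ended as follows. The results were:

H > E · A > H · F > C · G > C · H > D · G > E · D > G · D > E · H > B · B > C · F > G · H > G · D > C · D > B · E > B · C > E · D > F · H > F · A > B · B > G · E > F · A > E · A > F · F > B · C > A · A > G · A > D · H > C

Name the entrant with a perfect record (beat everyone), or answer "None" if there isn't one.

None

Highest win total is H with 6 (out of 7 possible).
H lost to A, so no entrant went undefeated.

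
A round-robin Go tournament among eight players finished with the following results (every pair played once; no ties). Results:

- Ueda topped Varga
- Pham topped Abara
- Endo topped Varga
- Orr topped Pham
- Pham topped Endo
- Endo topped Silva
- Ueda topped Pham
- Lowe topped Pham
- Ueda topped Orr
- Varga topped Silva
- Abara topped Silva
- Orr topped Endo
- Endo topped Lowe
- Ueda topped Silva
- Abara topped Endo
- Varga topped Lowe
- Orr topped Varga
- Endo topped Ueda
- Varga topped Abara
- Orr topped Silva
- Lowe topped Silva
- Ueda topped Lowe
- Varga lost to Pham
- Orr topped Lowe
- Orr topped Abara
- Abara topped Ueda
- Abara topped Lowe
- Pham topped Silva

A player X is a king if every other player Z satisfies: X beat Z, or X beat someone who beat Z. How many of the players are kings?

4

Varga cannot reach Orr in two steps.
Pham cannot reach Orr in two steps.
Silva cannot reach Varga, Pham, Orr, Endo, Ueda, Lowe, Abara in two steps.
Orr reaches everyone (king).
Endo reaches everyone (king).
Ueda reaches everyone (king).
Lowe cannot reach Orr, Ueda in two steps.
Abara reaches everyone (king).
Kings: Orr, Endo, Ueda, Abara — 4.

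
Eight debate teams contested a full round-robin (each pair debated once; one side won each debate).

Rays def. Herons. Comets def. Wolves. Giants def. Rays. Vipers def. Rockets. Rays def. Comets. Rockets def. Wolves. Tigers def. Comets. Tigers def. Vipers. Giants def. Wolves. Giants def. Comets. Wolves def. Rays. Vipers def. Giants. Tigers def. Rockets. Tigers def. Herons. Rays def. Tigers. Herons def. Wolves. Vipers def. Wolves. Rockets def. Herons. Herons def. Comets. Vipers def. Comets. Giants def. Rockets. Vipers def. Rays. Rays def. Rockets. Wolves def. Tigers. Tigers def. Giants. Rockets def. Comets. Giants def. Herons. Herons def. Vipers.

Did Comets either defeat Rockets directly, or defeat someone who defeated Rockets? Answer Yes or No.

Comets did not beat Rockets directly.
Comets beat Wolves, but each of them lost to Rockets. No two-step path.

No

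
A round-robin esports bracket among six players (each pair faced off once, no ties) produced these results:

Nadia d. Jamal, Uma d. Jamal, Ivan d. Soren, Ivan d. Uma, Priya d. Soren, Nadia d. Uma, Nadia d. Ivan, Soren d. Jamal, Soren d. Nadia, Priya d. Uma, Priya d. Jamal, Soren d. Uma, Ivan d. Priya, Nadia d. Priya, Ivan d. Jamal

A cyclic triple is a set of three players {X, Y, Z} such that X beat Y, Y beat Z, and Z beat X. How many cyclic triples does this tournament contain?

Win totals: Priya 3, Soren 3, Nadia 4, Ivan 4, Uma 1, Jamal 0.
A player with w wins dominates both others in C(w,2) triples; summing gives 3 + 3 + 6 + 6 + 0 + 0 = 18 transitive triples.
Total triples C(6,3) = 20, so cyclic triples = 20 − 18 = 2.

2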